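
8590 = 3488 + 5102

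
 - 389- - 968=579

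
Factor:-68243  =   - 7^1*9749^1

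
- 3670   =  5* ( - 734 ) 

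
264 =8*33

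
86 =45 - -41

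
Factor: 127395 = 3^2*5^1*19^1*149^1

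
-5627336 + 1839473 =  - 3787863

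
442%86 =12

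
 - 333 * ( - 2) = 666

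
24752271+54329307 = 79081578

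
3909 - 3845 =64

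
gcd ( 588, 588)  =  588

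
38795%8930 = 3075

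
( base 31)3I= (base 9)133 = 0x6f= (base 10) 111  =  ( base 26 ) 47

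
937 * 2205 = 2066085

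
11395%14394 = 11395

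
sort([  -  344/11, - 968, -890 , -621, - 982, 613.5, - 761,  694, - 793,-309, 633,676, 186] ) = [  -  982,-968,- 890,-793, - 761 ,  -  621, - 309, - 344/11,186,613.5, 633,676,694]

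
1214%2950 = 1214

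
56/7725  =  56/7725= 0.01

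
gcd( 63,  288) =9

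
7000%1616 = 536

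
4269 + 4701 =8970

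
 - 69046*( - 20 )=1380920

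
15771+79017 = 94788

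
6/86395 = 6/86395 = 0.00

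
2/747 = 2/747 = 0.00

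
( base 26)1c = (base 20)1i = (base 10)38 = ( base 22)1G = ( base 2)100110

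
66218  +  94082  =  160300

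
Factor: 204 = 2^2*3^1*17^1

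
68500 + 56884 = 125384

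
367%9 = 7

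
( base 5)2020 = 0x104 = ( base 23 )b7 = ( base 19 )dd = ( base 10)260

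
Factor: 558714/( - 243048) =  - 2^(-2) * 13^1 * 29^1 * 41^ (- 1) = - 377/164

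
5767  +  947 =6714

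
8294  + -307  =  7987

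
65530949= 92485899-26954950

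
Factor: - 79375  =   - 5^4 * 127^1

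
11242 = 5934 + 5308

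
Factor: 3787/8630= 2^( - 1) * 5^( - 1) * 7^1*541^1*863^( - 1)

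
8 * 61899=495192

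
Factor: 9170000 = 2^4*5^4 *7^1 * 131^1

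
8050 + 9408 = 17458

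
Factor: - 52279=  - 23^1*2273^1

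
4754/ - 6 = - 2377/3 = - 792.33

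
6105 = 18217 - 12112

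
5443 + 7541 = 12984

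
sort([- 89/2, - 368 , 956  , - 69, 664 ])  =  [ -368, - 69,  -  89/2,664,956]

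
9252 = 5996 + 3256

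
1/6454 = 1/6454 = 0.00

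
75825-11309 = 64516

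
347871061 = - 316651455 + 664522516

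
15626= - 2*(  -  7813) 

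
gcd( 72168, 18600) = 744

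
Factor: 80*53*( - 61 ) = -258640 = - 2^4*5^1*53^1 * 61^1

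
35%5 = 0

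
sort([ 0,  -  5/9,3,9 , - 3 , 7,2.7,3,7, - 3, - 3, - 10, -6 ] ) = [ - 10, - 6,-3, - 3,-3 , - 5/9,0, 2.7,3,  3, 7 , 7 , 9 ] 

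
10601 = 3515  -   - 7086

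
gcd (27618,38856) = 6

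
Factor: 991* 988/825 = 979108/825=2^2*3^ ( -1) *5^(-2)*11^(-1 ) * 13^1*19^1*991^1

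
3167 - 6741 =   -  3574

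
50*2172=108600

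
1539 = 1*1539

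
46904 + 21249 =68153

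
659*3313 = 2183267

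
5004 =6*834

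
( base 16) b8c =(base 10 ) 2956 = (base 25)4I6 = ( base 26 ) 49I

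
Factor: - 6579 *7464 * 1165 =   -  2^3*3^3*5^1*17^1*43^1*233^1*311^1 = -  57208089240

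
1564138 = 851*1838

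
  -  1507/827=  - 2 + 147/827  =  - 1.82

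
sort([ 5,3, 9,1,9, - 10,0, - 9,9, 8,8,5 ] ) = [-10, - 9,0,  1,3,  5, 5 , 8,  8,9,9, 9 ]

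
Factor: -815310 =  - 2^1*3^2*5^1 * 9059^1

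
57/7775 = 57/7775 = 0.01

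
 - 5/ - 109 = 5/109 = 0.05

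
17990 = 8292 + 9698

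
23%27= 23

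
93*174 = 16182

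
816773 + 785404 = 1602177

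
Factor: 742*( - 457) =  - 339094 = - 2^1 * 7^1*53^1*457^1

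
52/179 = 52/179  =  0.29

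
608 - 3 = 605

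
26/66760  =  13/33380 =0.00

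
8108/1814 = 4054/907 = 4.47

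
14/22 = 7/11 = 0.64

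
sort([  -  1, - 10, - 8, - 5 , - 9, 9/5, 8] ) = [ - 10, - 9,  -  8, - 5, - 1, 9/5,8 ]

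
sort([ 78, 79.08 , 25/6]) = [ 25/6 , 78,79.08]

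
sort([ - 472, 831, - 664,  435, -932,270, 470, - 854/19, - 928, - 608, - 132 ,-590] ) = [ - 932, - 928, - 664,-608,  -  590, - 472, - 132, - 854/19, 270 , 435, 470, 831]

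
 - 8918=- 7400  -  1518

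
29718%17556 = 12162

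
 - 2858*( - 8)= 22864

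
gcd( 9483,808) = 1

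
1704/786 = 284/131  =  2.17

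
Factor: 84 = 2^2*3^1 * 7^1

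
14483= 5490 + 8993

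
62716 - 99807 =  - 37091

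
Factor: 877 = 877^1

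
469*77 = 36113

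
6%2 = 0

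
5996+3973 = 9969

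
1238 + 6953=8191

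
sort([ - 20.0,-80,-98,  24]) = [ - 98, - 80, - 20.0, 24]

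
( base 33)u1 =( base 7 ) 2614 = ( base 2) 1111011111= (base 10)991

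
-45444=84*( - 541) 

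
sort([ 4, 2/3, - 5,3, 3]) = [ - 5, 2/3, 3,3,4]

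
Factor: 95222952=2^3*3^5 * 11^1*61^1* 73^1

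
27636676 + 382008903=409645579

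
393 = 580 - 187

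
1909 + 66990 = 68899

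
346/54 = 173/27=6.41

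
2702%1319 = 64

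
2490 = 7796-5306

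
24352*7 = 170464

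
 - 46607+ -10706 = -57313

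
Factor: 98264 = 2^3*71^1*173^1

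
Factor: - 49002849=-3^2 * 7^1 * 569^1*1367^1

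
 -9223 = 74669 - 83892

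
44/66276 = 11/16569 = 0.00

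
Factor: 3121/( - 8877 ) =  - 3^(-1)*11^(  -  1 )*269^(-1)*3121^1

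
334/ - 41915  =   - 1+41581/41915 = -  0.01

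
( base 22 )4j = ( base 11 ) 98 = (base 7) 212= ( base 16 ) 6b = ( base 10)107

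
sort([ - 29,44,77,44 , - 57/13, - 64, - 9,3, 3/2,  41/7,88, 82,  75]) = [  -  64, - 29, - 9, -57/13,3/2, 3,41/7, 44,44,75,77 , 82,88]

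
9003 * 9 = 81027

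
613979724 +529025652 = 1143005376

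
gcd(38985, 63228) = 3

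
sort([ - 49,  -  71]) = [ - 71, - 49 ]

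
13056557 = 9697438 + 3359119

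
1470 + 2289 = 3759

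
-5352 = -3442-1910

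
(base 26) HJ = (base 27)h2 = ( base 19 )155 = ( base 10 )461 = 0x1CD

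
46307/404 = 114+251/404 = 114.62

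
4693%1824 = 1045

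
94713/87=1088 + 19/29 = 1088.66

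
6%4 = 2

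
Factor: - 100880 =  -2^4*5^1 * 13^1*97^1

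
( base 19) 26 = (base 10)44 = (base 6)112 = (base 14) 32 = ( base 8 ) 54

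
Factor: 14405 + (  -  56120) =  - 41715 = - 3^4* 5^1 * 103^1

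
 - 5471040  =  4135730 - 9606770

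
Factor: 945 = 3^3*5^1*7^1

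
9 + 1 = 10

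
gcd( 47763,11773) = 61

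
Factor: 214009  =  214009^1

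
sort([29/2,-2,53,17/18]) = [ - 2,17/18  ,  29/2,53]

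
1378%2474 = 1378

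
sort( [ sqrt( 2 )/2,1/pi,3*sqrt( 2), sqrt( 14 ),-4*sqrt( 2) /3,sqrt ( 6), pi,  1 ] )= [ - 4 * sqrt( 2)/3,1/pi,sqrt( 2 )/2,1, sqrt(6 ),pi,sqrt( 14 ),3*sqrt( 2)]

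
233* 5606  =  1306198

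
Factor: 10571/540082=11/562 =2^( - 1 )*11^1*281^(  -  1)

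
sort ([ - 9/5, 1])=[ - 9/5, 1 ]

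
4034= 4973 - 939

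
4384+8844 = 13228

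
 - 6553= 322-6875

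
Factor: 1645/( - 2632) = - 5/8 = - 2^(  -  3)*5^1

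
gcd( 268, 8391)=1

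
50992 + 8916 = 59908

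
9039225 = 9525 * 949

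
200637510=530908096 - 330270586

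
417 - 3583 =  - 3166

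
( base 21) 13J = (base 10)523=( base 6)2231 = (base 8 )1013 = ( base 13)313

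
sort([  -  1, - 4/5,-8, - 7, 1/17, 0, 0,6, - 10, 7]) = [ - 10, - 8, - 7, - 1, - 4/5, 0, 0 , 1/17, 6,  7 ] 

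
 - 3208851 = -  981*3271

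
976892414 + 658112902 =1635005316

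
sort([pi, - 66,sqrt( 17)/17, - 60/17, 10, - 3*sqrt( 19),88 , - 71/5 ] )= [ - 66, - 71/5,-3*sqrt(19), - 60/17, sqrt( 17)/17,pi,10 , 88 ]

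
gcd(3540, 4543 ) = 59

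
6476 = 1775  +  4701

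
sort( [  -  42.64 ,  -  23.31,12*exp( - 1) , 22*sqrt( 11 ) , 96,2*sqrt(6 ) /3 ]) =[  -  42.64, - 23.31,2*sqrt( 6 ) /3  ,  12*exp( - 1 ),22*sqrt( 11 ),96 ] 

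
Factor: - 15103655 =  - 5^1*7^1 * 431533^1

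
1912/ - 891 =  - 1912/891 = -  2.15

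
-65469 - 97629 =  - 163098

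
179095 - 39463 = 139632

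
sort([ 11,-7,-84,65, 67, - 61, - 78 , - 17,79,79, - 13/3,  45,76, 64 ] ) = [-84, - 78, - 61, - 17, - 7, - 13/3, 11,45,64,65 , 67,76,79,79 ] 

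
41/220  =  41/220 = 0.19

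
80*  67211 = 5376880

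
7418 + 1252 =8670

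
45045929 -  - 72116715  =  117162644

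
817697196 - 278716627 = 538980569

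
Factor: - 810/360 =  - 2^( - 2)*3^2 = -  9/4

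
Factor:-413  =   - 7^1 * 59^1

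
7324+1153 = 8477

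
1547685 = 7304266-5756581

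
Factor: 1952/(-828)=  - 488/207 = -2^3 *3^ (-2) * 23^( - 1 ) * 61^1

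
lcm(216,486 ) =1944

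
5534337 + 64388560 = 69922897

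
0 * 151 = 0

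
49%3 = 1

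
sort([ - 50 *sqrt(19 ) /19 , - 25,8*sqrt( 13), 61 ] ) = [ - 25,  -  50* sqrt( 19 ) /19, 8*sqrt(13 ),61] 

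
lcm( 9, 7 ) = 63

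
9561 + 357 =9918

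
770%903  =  770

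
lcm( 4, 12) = 12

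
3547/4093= 3547/4093= 0.87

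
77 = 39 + 38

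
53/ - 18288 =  - 53/18288   =  - 0.00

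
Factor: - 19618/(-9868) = 2^( - 1)*17^1 * 577^1*2467^ ( - 1 ) = 9809/4934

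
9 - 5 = 4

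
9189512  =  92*99886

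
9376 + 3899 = 13275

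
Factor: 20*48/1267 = 960/1267 = 2^6*3^1*5^1*7^ (-1)*181^(-1)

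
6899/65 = 106  +  9/65 = 106.14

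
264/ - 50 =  - 6 + 18/25 = -5.28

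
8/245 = 8/245 = 0.03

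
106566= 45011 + 61555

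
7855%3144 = 1567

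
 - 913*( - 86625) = 79088625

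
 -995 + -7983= - 8978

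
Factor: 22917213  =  3^2*11^1*83^1*2789^1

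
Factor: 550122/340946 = 275061/170473 =3^1* 277^1*331^1*170473^ ( - 1 ) 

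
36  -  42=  - 6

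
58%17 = 7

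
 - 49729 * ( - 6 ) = 298374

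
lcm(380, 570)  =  1140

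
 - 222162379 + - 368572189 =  - 590734568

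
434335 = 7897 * 55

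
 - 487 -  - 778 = 291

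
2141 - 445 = 1696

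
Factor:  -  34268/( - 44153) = 52/67 = 2^2*13^1* 67^( - 1 ) 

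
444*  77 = 34188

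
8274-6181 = 2093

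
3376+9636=13012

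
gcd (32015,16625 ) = 95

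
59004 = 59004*1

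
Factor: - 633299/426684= - 659/444 = - 2^(-2 ) * 3^( - 1) *37^( - 1 )*659^1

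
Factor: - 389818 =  - 2^1*11^1*13^1*29^1 * 47^1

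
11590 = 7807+3783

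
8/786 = 4/393 = 0.01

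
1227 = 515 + 712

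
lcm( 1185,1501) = 22515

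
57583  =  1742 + 55841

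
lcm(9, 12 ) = 36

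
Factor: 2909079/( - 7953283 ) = - 3^2 * 13^ ( - 1) * 43^1 *7517^1*611791^( - 1)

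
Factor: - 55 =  - 5^1*11^1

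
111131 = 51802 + 59329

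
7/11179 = 1/1597 = 0.00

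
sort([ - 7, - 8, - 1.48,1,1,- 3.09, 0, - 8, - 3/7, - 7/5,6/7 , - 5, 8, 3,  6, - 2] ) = [ - 8, - 8, - 7, - 5, - 3.09 , - 2, - 1.48, - 7/5, - 3/7,  0, 6/7, 1,1,3, 6,8]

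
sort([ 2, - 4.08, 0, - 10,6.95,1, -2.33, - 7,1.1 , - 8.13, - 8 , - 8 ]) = [ - 10 ,-8.13, - 8 , - 8,-7 ,-4.08, - 2.33 , 0,1,  1.1, 2,6.95] 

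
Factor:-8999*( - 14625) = 3^2 * 5^3*13^1*8999^1 = 131610375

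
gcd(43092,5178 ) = 6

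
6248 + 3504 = 9752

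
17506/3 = 17506/3 = 5835.33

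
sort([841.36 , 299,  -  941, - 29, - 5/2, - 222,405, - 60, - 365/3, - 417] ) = [ - 941, - 417,  -  222,-365/3, - 60, - 29 , - 5/2,299,  405, 841.36]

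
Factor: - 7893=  - 3^2 * 877^1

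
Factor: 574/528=2^( - 3 )*3^( - 1 )*7^1 * 11^(-1 )*41^1 = 287/264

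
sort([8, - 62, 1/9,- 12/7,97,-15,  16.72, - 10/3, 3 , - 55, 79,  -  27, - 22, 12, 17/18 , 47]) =[ -62,-55,- 27,  -  22,-15,  -  10/3,  -  12/7,1/9, 17/18, 3,  8  ,  12, 16.72, 47, 79, 97]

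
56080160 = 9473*5920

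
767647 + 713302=1480949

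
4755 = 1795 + 2960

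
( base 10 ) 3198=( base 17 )b12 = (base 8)6176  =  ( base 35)2LD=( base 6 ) 22450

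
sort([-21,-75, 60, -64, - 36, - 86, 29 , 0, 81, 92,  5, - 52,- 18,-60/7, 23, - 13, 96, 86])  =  [-86 ,-75, - 64,  -  52, - 36, - 21, - 18, - 13, - 60/7,  0 , 5 , 23, 29, 60, 81, 86, 92,  96 ] 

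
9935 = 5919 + 4016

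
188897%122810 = 66087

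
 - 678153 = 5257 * (  -  129 ) 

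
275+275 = 550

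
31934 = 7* 4562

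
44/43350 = 22/21675 = 0.00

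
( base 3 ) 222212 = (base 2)1011010101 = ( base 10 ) 725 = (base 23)18C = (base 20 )1G5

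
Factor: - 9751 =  - 7^2*199^1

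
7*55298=387086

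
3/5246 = 3/5246= 0.00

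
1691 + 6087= 7778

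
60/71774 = 30/35887  =  0.00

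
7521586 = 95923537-88401951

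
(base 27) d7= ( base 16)166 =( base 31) BH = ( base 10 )358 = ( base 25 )E8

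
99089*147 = 14566083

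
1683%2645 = 1683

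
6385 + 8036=14421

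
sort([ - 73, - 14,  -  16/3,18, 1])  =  [ - 73,-14, - 16/3, 1,18]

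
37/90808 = 37/90808 = 0.00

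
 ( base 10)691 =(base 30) N1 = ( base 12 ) 497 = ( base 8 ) 1263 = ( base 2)1010110011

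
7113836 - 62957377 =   -  55843541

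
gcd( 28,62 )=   2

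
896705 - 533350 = 363355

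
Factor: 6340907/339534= 2^( - 1 ) *3^(-2)*13^ ( - 1)*59^1 * 1451^( -1 )*107473^1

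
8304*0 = 0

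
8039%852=371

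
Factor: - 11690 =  - 2^1 * 5^1*7^1*167^1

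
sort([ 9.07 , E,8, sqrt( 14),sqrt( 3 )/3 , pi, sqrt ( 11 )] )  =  [ sqrt ( 3) /3,E,pi,sqrt( 11 ),sqrt( 14), 8 , 9.07 ]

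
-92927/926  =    -  92927/926 = -  100.35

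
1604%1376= 228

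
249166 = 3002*83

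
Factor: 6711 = 3^1*2237^1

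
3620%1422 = 776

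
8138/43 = 189 + 11/43= 189.26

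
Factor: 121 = 11^2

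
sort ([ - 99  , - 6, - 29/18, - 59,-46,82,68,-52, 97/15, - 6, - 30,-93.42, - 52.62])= [ - 99, -93.42,-59, - 52.62, - 52,  -  46, - 30, - 6, - 6, - 29/18,97/15, 68,82 ] 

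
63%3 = 0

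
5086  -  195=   4891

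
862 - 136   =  726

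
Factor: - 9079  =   - 7^1* 1297^1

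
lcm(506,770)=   17710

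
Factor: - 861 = -3^1*7^1*41^1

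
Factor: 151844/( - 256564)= - 7^(-2)*29^1 = - 29/49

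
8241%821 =31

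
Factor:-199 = - 199^1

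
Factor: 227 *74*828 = 13908744 = 2^3*3^2*23^1*37^1 *227^1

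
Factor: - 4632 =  - 2^3*3^1*193^1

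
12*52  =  624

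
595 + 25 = 620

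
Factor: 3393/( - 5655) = -3/5 = - 3^1*5^(-1 )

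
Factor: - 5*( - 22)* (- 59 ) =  - 2^1 *5^1*11^1*59^1 = - 6490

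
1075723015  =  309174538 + 766548477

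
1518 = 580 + 938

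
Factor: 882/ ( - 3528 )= - 2^(- 2 ) = - 1/4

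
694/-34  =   - 347/17 = - 20.41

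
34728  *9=312552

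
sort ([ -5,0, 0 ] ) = [ - 5,0, 0 ]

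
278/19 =14+12/19 = 14.63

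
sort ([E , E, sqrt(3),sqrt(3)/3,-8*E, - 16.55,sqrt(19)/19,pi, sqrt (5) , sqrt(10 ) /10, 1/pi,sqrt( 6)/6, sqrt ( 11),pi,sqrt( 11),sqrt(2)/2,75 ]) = [  -  8*E, - 16.55  ,  sqrt(19)/19, sqrt (10 ) /10, 1/pi, sqrt( 6)/6,sqrt( 3)/3, sqrt( 2)/2, sqrt(3 ),sqrt(5),  E,E,pi,pi, sqrt ( 11),sqrt(11),75] 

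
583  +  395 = 978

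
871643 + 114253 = 985896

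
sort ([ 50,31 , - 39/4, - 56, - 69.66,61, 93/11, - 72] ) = [ - 72 , - 69.66, - 56, - 39/4, 93/11,31,50 , 61]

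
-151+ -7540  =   - 7691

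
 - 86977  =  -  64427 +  - 22550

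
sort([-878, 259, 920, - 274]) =[-878, - 274, 259,  920 ]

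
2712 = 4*678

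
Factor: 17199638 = 2^1*8599819^1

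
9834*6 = 59004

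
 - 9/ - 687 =3/229  =  0.01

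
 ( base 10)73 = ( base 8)111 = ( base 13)58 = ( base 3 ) 2201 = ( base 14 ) 53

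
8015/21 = 1145/3 = 381.67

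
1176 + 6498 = 7674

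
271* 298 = 80758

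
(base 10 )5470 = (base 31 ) 5LE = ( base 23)a7j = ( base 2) 1010101011110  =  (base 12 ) 31ba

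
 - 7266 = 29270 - 36536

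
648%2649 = 648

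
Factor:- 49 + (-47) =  - 2^5*3^1 = - 96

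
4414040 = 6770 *652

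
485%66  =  23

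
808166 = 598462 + 209704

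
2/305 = 2/305 = 0.01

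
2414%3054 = 2414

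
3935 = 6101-2166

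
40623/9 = 4513 + 2/3 = 4513.67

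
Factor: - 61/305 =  - 1/5 = - 5^( - 1 )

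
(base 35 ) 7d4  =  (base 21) KA4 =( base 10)9034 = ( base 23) H1I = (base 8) 21512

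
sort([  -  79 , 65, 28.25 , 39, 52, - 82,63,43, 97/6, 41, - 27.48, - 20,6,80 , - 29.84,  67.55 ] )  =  [-82, - 79, - 29.84, - 27.48, - 20,  6,97/6, 28.25,39,41 , 43,52,  63, 65,  67.55,80]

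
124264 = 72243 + 52021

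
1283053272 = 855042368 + 428010904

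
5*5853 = 29265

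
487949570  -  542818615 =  -54869045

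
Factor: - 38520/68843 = - 2^3*3^2*5^1 * 43^( -1) * 107^1 * 1601^ (-1 ) 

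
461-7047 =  - 6586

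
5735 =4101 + 1634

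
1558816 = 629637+929179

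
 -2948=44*( - 67 ) 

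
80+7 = 87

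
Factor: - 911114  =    -  2^1*455557^1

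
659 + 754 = 1413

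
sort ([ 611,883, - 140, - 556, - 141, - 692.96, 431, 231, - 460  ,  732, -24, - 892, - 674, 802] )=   [ - 892, - 692.96,-674, - 556,-460, - 141, -140, - 24, 231, 431, 611,732, 802,883]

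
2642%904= 834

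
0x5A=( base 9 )110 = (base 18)50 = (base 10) 90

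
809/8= 101 + 1/8 = 101.12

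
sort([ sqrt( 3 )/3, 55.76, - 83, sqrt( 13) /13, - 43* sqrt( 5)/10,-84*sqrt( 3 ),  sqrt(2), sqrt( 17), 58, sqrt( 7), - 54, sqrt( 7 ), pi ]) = [ - 84*sqrt( 3 ), - 83, - 54, - 43 * sqrt( 5) /10  ,  sqrt(13)/13, sqrt( 3 )/3 , sqrt( 2 ), sqrt( 7),  sqrt( 7 ), pi, sqrt( 17),55.76,58 ]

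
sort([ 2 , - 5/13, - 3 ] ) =[  -  3, - 5/13,2]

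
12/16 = 3/4= 0.75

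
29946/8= 3743 + 1/4 = 3743.25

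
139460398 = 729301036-589840638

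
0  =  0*( -553)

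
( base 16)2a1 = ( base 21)1B1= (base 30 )md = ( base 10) 673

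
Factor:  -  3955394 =-2^1 * 1977697^1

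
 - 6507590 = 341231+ - 6848821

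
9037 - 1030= 8007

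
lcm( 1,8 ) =8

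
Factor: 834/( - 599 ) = -2^1*3^1*139^1*599^( - 1 )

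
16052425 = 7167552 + 8884873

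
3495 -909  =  2586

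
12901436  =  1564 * 8249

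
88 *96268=8471584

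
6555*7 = 45885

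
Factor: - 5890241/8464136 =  - 2^(  -  3 )*7^2*47^ ( - 1 ) * 22511^ ( - 1)*120209^1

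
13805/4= 3451 + 1/4 = 3451.25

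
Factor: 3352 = 2^3*419^1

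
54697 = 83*659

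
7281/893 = 7281/893 =8.15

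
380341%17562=11539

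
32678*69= 2254782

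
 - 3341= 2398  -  5739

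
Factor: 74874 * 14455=1082303670 = 2^1 *3^1*5^1*7^2*59^1*12479^1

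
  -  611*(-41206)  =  25176866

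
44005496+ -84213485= - 40207989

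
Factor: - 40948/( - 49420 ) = 29/35 = 5^( - 1)*7^( - 1)*29^1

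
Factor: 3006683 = 479^1*6277^1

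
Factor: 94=2^1*47^1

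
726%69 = 36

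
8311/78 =8311/78 = 106.55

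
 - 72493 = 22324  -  94817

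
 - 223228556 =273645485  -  496874041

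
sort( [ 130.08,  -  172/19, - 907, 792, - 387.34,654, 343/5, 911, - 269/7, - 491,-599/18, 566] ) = [ - 907, - 491 , - 387.34 , - 269/7, - 599/18, - 172/19, 343/5 , 130.08, 566, 654, 792, 911 ] 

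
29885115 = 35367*845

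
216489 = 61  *3549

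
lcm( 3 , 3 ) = 3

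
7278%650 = 128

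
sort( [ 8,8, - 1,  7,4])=[ - 1, 4, 7,8, 8] 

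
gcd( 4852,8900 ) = 4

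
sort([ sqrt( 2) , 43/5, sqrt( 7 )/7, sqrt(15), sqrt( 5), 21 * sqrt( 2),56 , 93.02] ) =[sqrt( 7) /7, sqrt( 2 ),sqrt( 5),  sqrt( 15 ), 43/5, 21*sqrt( 2 ), 56,93.02] 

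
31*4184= 129704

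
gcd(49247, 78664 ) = 1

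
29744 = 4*7436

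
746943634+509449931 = 1256393565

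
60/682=30/341 = 0.09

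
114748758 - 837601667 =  - 722852909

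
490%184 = 122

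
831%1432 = 831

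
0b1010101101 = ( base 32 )LD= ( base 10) 685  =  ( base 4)22231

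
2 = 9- 7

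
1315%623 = 69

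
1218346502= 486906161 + 731440341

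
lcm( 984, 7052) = 42312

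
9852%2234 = 916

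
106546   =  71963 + 34583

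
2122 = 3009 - 887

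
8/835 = 8/835 =0.01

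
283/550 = 283/550=0.51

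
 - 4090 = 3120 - 7210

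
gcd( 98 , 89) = 1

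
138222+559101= 697323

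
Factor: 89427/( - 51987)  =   - 2293/1333 = - 31^( - 1 )*43^(  -  1)*2293^1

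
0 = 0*932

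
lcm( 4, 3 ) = 12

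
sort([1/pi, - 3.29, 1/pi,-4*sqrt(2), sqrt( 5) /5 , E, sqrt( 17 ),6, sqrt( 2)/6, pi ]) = [ - 4*sqrt (2 ), - 3.29, sqrt(2 )/6,1/pi, 1/pi, sqrt( 5) /5, E,  pi,sqrt(17), 6] 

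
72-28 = 44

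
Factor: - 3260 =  - 2^2*5^1*163^1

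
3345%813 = 93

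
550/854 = 275/427 = 0.64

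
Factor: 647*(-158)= - 102226=-2^1 * 79^1*647^1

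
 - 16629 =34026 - 50655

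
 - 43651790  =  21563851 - 65215641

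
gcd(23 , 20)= 1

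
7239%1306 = 709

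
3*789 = 2367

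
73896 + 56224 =130120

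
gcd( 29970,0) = 29970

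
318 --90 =408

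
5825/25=233 = 233.00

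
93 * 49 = 4557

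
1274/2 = 637 = 637.00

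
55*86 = 4730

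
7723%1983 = 1774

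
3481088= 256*13598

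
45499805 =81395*559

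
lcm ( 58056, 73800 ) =4354200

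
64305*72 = 4629960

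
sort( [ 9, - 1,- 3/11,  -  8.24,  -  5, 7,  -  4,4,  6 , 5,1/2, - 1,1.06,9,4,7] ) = [  -  8.24,- 5,-4 ,  -  1,  -  1, - 3/11,  1/2,1.06, 4,4, 5, 6,  7, 7, 9, 9]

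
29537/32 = 923 + 1/32 = 923.03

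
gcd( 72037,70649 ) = 1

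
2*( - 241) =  - 482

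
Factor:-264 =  - 2^3*3^1*11^1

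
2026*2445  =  4953570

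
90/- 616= -1 +263/308= -0.15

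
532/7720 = 133/1930 = 0.07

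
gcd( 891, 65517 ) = 3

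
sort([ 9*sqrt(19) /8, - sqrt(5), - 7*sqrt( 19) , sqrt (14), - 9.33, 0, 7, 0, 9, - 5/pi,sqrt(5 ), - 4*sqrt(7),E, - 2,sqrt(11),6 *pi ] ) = [ - 7*sqrt( 19),  -  4  *sqrt(7 ), - 9.33, - sqrt(5), - 2, - 5/pi,0,0, sqrt( 5 ),  E, sqrt(11),sqrt( 14),9*sqrt(19 ) /8, 7,9,  6*pi]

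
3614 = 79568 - 75954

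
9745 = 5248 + 4497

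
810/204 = 135/34 = 3.97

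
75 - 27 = 48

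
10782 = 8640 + 2142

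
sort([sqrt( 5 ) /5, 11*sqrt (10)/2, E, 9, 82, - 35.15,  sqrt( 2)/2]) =[ - 35.15, sqrt( 5 ) /5, sqrt( 2 ) /2, E, 9,  11*sqrt(10 )/2, 82 ] 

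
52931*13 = 688103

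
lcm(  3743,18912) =359328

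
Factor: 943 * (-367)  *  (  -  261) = 90327141 = 3^2*23^1*29^1*41^1*367^1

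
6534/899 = 6534/899 = 7.27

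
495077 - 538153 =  - 43076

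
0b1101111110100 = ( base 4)1233310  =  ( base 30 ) 7SG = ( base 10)7156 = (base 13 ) 3346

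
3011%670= 331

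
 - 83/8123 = -83/8123 = - 0.01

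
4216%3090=1126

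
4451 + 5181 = 9632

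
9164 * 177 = 1622028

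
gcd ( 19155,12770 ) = 6385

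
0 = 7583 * 0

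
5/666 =5/666 = 0.01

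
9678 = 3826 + 5852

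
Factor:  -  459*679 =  - 3^3 * 7^1 *17^1 * 97^1 = - 311661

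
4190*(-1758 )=-7366020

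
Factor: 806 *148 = 2^3*13^1*31^1*37^1 = 119288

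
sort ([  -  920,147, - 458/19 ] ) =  [ - 920, - 458/19, 147] 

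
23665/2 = 11832  +  1/2 = 11832.50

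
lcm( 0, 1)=0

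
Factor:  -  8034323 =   -  11^1*53^1*13781^1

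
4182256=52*80428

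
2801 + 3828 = 6629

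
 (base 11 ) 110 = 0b10000100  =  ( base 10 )132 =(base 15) 8C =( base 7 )246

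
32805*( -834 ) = -27359370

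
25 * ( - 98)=-2450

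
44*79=3476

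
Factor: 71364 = 2^2*3^1*19^1*313^1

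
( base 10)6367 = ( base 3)22201211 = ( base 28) 83B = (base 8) 14337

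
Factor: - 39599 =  - 7^1*5657^1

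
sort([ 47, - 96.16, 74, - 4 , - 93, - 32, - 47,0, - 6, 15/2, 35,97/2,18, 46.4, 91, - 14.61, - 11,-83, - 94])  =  [ - 96.16 ,  -  94,-93,-83, - 47 , - 32, - 14.61, - 11, - 6, - 4,0,15/2,18,35,  46.4  ,  47,97/2 , 74 , 91 ] 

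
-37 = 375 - 412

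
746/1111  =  746/1111 = 0.67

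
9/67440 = 3/22480 = 0.00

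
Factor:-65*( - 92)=2^2*5^1*13^1 * 23^1  =  5980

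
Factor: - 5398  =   - 2^1*  2699^1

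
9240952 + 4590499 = 13831451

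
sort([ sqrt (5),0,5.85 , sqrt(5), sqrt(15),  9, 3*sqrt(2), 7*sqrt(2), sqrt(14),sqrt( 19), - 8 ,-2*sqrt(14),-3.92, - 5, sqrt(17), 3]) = [-8,  -  2*sqrt( 14 ),-5,  -  3.92, 0,sqrt(5), sqrt( 5), 3, sqrt(14),sqrt( 15),sqrt(17), 3*sqrt(2) , sqrt (19), 5.85, 9,7 *sqrt( 2 )] 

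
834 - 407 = 427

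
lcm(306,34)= 306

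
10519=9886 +633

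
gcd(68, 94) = 2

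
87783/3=29261 = 29261.00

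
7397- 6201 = 1196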